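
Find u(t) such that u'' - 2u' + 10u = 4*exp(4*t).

u = 2*exp(4*t)/9 + C1*cos(3*t)*exp(t) + C2*exp(t)*sin(3*t)

Characteristic equation r² - 2r + 10 = 0 has discriminant (-2)² - 4·(10) = -36 < 0, so r = 1 ± 3i.
Hence u_h = C1*cos(3*t)*exp(t) + C2*exp(t)*sin(3*t).
Try u_p = A*exp(4*t). Substituting into the equation and dividing by exp(4*t) gives A = 2/9, so u_p = 2*exp(4*t)/9.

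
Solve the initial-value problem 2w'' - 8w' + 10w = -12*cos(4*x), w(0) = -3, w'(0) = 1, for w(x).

w = 66*cos(4*x)/377 + 96*sin(4*x)/377 - 1197*cos(x)*exp(2*x)/377 + 2387*exp(2*x)*sin(x)/377

Divide through by 2: w'' - 4w' + 5w = -6*cos(4*x).
Characteristic equation r² - 4r + 5 = 0 has discriminant (-4)² - 4·(5) = -4 < 0, so r = 2 ± i.
Hence w_h = C1*cos(x)*exp(2*x) + C2*exp(2*x)*sin(x).
Try w_p = A*cos(4*x) + B*sin(4*x). Substituting and equating the coefficients of cos(4x) and sin(4x) gives A = 66/377, B = 96/377, so w_p = 66*cos(4*x)/377 + 96*sin(4*x)/377.
General solution: w = 66*cos(4*x)/377 + 96*sin(4*x)/377 + C1*cos(x)*exp(2*x) + C2*exp(2*x)*sin(x).
Apply the initial conditions: w(0) = 66/377 + C1 = -3 and w'(0) = 384/377 + C2 + 2*C1 = 1. Solving gives C1 = -1197/377, C2 = 2387/377.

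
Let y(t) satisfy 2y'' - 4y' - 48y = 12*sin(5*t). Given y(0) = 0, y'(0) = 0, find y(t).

y = -294*sin(5*t)/2501 - 3*exp(-4*t)/41 + 3*exp(6*t)/61 + 60*cos(5*t)/2501

Divide through by 2: y'' - 2y' - 24y = 6*sin(5*t).
Characteristic equation r² - 2r - 24 = 0 factors as (r - 6)(r + 4) = 0, so r = 6, -4.
Hence y_h = C1*exp(6*t) + C2*exp(-4*t).
Try y_p = A*cos(5*t) + B*sin(5*t). Substituting and equating the coefficients of cos(5t) and sin(5t) gives A = 60/2501, B = -294/2501, so y_p = -294*sin(5*t)/2501 + 60*cos(5*t)/2501.
General solution: y = -294*sin(5*t)/2501 + 60*cos(5*t)/2501 + C1*exp(6*t) + C2*exp(-4*t).
Apply the initial conditions: y(0) = 60/2501 + C1 + C2 = 0 and y'(0) = -1470/2501 - 4*C2 + 6*C1 = 0. Solving gives C1 = 3/61, C2 = -3/41.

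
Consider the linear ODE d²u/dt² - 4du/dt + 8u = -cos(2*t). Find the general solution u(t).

Characteristic equation r² - 4r + 8 = 0 has discriminant (-4)² - 4·(8) = -16 < 0, so r = 2 ± 2i.
Hence u_h = C1*cos(2*t)*exp(2*t) + C2*exp(2*t)*sin(2*t).
Try u_p = A*cos(2*t) + B*sin(2*t). Substituting and equating the coefficients of cos(2t) and sin(2t) gives A = -1/20, B = 1/10, so u_p = -cos(2*t)/20 + sin(2*t)/10.

u = -cos(2*t)/20 + sin(2*t)/10 + C1*cos(2*t)*exp(2*t) + C2*exp(2*t)*sin(2*t)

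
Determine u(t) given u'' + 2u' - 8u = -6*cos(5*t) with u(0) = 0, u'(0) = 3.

Characteristic equation r² + 2r - 8 = 0 factors as (r + 4)(r - 2) = 0, so r = -4, 2.
Hence u_h = C1*exp(-4*t) + C2*exp(2*t).
Try u_p = A*cos(5*t) + B*sin(5*t). Substituting and equating the coefficients of cos(5t) and sin(5t) gives A = 198/1189, B = -60/1189, so u_p = -60*sin(5*t)/1189 + 198*cos(5*t)/1189.
General solution: u = -60*sin(5*t)/1189 + 198*cos(5*t)/1189 + C1*exp(-4*t) + C2*exp(2*t).
Apply the initial conditions: u(0) = 198/1189 + C1 + C2 = 0 and u'(0) = -300/1189 - 4*C1 + 2*C2 = 3. Solving gives C1 = -49/82, C2 = 25/58.

u = -60*sin(5*t)/1189 - 49*exp(-4*t)/82 + 25*exp(2*t)/58 + 198*cos(5*t)/1189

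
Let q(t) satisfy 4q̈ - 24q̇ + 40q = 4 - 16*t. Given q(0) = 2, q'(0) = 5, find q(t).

Divide through by 4: q'' - 6q' + 10q = 1 - 4*t.
Characteristic equation r² - 6r + 10 = 0 has discriminant (-6)² - 4·(10) = -4 < 0, so r = 3 ± i.
Hence q_h = C1*cos(t)*exp(3*t) + C2*exp(3*t)*sin(t).
For the particular solution try q_p = A0 + A1*t. Substituting and matching coefficients of each power of t gives A0 = -7/50, A1 = -2/5, so q_p = -7/50 - 2*t/5.
General solution: q = -7/50 - 2*t/5 + C1*cos(t)*exp(3*t) + C2*exp(3*t)*sin(t).
Apply the initial conditions: q(0) = -7/50 + C1 = 2 and q'(0) = -2/5 + C2 + 3*C1 = 5. Solving gives C1 = 107/50, C2 = -51/50.

q = -7/50 - 2*t/5 - 51*exp(3*t)*sin(t)/50 + 107*cos(t)*exp(3*t)/50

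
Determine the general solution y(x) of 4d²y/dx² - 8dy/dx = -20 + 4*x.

y = C2 - x**2/4 + 9*x/4 + C1*exp(2*x)

Divide through by 4: y'' - 2y' = -5 + x.
Characteristic equation r² - 2r = 0 factors as (r - 2)r = 0, so r = 2, 0.
Hence y_h = C1*exp(2*x) + C2.
Since 0 is a characteristic root (multiplicity 1), multiply the polynomial trial by x: try y_p = x*(A0 + A1*x). Substituting and matching coefficients of each power of x gives A0 = 9/4, A1 = -1/4, so y_p = -x^2/4 + 9*x/4.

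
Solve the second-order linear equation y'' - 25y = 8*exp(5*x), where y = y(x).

y = C1*exp(-5*x) + C2*exp(5*x) + 4*x*exp(5*x)/5

Characteristic equation r² - 25 = 0 factors as (r + 5)(r - 5) = 0, so r = -5, 5.
Hence y_h = C1*exp(-5*x) + C2*exp(5*x).
Since exp(5*x) solves the homogeneous equation (r = 5 is a root of multiplicity 1), multiply the trial by x. Try y_p = A*x*exp(5*x). Substituting into the equation and dividing by exp(5*x) gives A = 4/5, so y_p = 4*x*exp(5*x)/5.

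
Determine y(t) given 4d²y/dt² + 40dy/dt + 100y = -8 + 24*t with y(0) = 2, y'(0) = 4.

y = -22/125 + 6*t/25 + 272*exp(-5*t)/125 + 366*t*exp(-5*t)/25

Divide through by 4: y'' + 10y' + 25y = -2 + 6*t.
Characteristic equation r² + 10r + 25 = 0 has discriminant (10)² - 4·(25) = 0, so r = -5 is a repeated root.
Hence y_h = (C1 + C2*t)*exp(-5*t).
For the particular solution try y_p = A0 + A1*t. Substituting and matching coefficients of each power of t gives A0 = -22/125, A1 = 6/25, so y_p = -22/125 + 6*t/25.
General solution: y = -22/125 + 6*t/25 + C1*exp(-5*t) + C2*t*exp(-5*t).
Apply the initial conditions: y(0) = -22/125 + C1 = 2 and y'(0) = 6/25 + C2 - 5*C1 = 4. Solving gives C1 = 272/125, C2 = 366/25.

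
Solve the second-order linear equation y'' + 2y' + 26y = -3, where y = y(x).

y = -3/26 + C1*cos(5*x)*exp(-x) + C2*exp(-x)*sin(5*x)

Characteristic equation r² + 2r + 26 = 0 has discriminant (2)² - 4·(26) = -100 < 0, so r = -1 ± 5i.
Hence y_h = C1*cos(5*x)*exp(-x) + C2*exp(-x)*sin(5*x).
For the particular solution try y_p = A0. Substituting and matching coefficients of each power of x gives A0 = -3/26, so y_p = -3/26.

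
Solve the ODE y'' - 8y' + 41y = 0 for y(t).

y = C1*cos(5*t)*exp(4*t) + C2*exp(4*t)*sin(5*t)

Characteristic equation r² - 8r + 41 = 0 has discriminant (-8)² - 4·(41) = -100 < 0, so r = 4 ± 5i.
Hence y_h = C1*cos(5*t)*exp(4*t) + C2*exp(4*t)*sin(5*t).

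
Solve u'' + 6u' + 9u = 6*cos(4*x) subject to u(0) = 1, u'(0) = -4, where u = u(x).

u = -42*cos(4*x)/625 + 144*sin(4*x)/625 + 667*exp(-3*x)/625 - 43*x*exp(-3*x)/25

Characteristic equation r² + 6r + 9 = 0 has discriminant (6)² - 4·(9) = 0, so r = -3 is a repeated root.
Hence u_h = (C1 + C2*x)*exp(-3*x).
Try u_p = A*cos(4*x) + B*sin(4*x). Substituting and equating the coefficients of cos(4x) and sin(4x) gives A = -42/625, B = 144/625, so u_p = -42*cos(4*x)/625 + 144*sin(4*x)/625.
General solution: u = -42*cos(4*x)/625 + 144*sin(4*x)/625 + C1*exp(-3*x) + C2*x*exp(-3*x).
Apply the initial conditions: u(0) = -42/625 + C1 = 1 and u'(0) = 576/625 + C2 - 3*C1 = -4. Solving gives C1 = 667/625, C2 = -43/25.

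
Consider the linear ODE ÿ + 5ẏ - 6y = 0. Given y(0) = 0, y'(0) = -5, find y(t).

Characteristic equation r² + 5r - 6 = 0 factors as (r - 1)(r + 6) = 0, so r = 1, -6.
Hence y_h = C1*exp(t) + C2*exp(-6*t).
Apply the initial conditions: y(0) = C1 + C2 = 0 and y'(0) = C1 - 6*C2 = -5. Solving gives C1 = -5/7, C2 = 5/7.

y = -5*exp(t)/7 + 5*exp(-6*t)/7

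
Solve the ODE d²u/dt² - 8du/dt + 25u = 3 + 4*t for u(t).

u = 107/625 + 4*t/25 + C1*cos(3*t)*exp(4*t) + C2*exp(4*t)*sin(3*t)

Characteristic equation r² - 8r + 25 = 0 has discriminant (-8)² - 4·(25) = -36 < 0, so r = 4 ± 3i.
Hence u_h = C1*cos(3*t)*exp(4*t) + C2*exp(4*t)*sin(3*t).
For the particular solution try u_p = A0 + A1*t. Substituting and matching coefficients of each power of t gives A0 = 107/625, A1 = 4/25, so u_p = 107/625 + 4*t/25.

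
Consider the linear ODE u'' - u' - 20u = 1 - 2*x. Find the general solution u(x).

Characteristic equation r² - r - 20 = 0 factors as (r - 5)(r + 4) = 0, so r = 5, -4.
Hence u_h = C1*exp(5*x) + C2*exp(-4*x).
For the particular solution try u_p = A0 + A1*x. Substituting and matching coefficients of each power of x gives A0 = -11/200, A1 = 1/10, so u_p = -11/200 + x/10.

u = -11/200 + x/10 + C1*exp(5*x) + C2*exp(-4*x)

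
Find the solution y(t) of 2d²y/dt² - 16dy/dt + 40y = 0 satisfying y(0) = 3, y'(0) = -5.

y = 3*cos(2*t)*exp(4*t) - 17*exp(4*t)*sin(2*t)/2

Divide through by 2: y'' - 8y' + 20y = 0.
Characteristic equation r² - 8r + 20 = 0 has discriminant (-8)² - 4·(20) = -16 < 0, so r = 4 ± 2i.
Hence y_h = C1*cos(2*t)*exp(4*t) + C2*exp(4*t)*sin(2*t).
Apply the initial conditions: y(0) = C1 = 3 and y'(0) = 2*C2 + 4*C1 = -5. Solving gives C1 = 3, C2 = -17/2.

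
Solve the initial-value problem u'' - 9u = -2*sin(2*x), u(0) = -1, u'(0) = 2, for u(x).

Characteristic equation r² - 9 = 0 factors as (r + 3)(r - 3) = 0, so r = -3, 3.
Hence u_h = C1*exp(-3*x) + C2*exp(3*x).
Try u_p = A*cos(2*x) + B*sin(2*x). Substituting and equating the coefficients of cos(2x) and sin(2x) gives A = 0, B = 2/13, so u_p = 2*sin(2*x)/13.
General solution: u = 2*sin(2*x)/13 + C1*exp(-3*x) + C2*exp(3*x).
Apply the initial conditions: u(0) = C1 + C2 = -1 and u'(0) = 4/13 - 3*C1 + 3*C2 = 2. Solving gives C1 = -61/78, C2 = -17/78.

u = -61*exp(-3*x)/78 - 17*exp(3*x)/78 + 2*sin(2*x)/13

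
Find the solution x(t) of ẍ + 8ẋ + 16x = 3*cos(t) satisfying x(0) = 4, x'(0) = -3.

x = 24*sin(t)/289 + 45*cos(t)/289 + 1111*exp(-4*t)/289 + 209*t*exp(-4*t)/17

Characteristic equation r² + 8r + 16 = 0 has discriminant (8)² - 4·(16) = 0, so r = -4 is a repeated root.
Hence x_h = (C1 + C2*t)*exp(-4*t).
Try x_p = A*cos(t) + B*sin(t). Substituting and equating the coefficients of cos(t) and sin(t) gives A = 45/289, B = 24/289, so x_p = 24*sin(t)/289 + 45*cos(t)/289.
General solution: x = 24*sin(t)/289 + 45*cos(t)/289 + C1*exp(-4*t) + C2*t*exp(-4*t).
Apply the initial conditions: x(0) = 45/289 + C1 = 4 and x'(0) = 24/289 + C2 - 4*C1 = -3. Solving gives C1 = 1111/289, C2 = 209/17.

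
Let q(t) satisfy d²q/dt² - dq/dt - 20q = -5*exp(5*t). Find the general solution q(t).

Characteristic equation r² - r - 20 = 0 factors as (r + 4)(r - 5) = 0, so r = -4, 5.
Hence q_h = C1*exp(-4*t) + C2*exp(5*t).
Since exp(5*t) solves the homogeneous equation (r = 5 is a root of multiplicity 1), multiply the trial by t. Try q_p = A*t*exp(5*t). Substituting into the equation and dividing by exp(5*t) gives A = -5/9, so q_p = -5*t*exp(5*t)/9.

q = C1*exp(-4*t) + C2*exp(5*t) - 5*t*exp(5*t)/9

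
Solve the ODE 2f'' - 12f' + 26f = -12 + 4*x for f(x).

f = -66/169 + 2*x/13 + C1*cos(2*x)*exp(3*x) + C2*exp(3*x)*sin(2*x)

Divide through by 2: f'' - 6f' + 13f = -6 + 2*x.
Characteristic equation r² - 6r + 13 = 0 has discriminant (-6)² - 4·(13) = -16 < 0, so r = 3 ± 2i.
Hence f_h = C1*cos(2*x)*exp(3*x) + C2*exp(3*x)*sin(2*x).
For the particular solution try f_p = A0 + A1*x. Substituting and matching coefficients of each power of x gives A0 = -66/169, A1 = 2/13, so f_p = -66/169 + 2*x/13.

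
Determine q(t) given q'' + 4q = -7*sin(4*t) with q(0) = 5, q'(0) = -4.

Characteristic equation r² + 4 = 0 has discriminant (0)² - 4·(4) = -16 < 0, so r = ± 2i.
Hence q_h = C1*cos(2*t) + C2*sin(2*t).
Try q_p = A*cos(4*t) + B*sin(4*t). Substituting and equating the coefficients of cos(4t) and sin(4t) gives A = 0, B = 7/12, so q_p = 7*sin(4*t)/12.
General solution: q = 7*sin(4*t)/12 + C1*cos(2*t) + C2*sin(2*t).
Apply the initial conditions: q(0) = C1 = 5 and q'(0) = 7/3 + 2*C2 = -4. Solving gives C1 = 5, C2 = -19/6.

q = 5*cos(2*t) - 19*sin(2*t)/6 + 7*sin(4*t)/12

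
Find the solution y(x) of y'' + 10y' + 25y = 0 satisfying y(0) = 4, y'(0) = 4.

y = 4*exp(-5*x) + 24*x*exp(-5*x)

Characteristic equation r² + 10r + 25 = 0 has discriminant (10)² - 4·(25) = 0, so r = -5 is a repeated root.
Hence y_h = (C1 + C2*x)*exp(-5*x).
Apply the initial conditions: y(0) = C1 = 4 and y'(0) = C2 - 5*C1 = 4. Solving gives C1 = 4, C2 = 24.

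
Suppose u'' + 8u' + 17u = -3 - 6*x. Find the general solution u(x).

Characteristic equation r² + 8r + 17 = 0 has discriminant (8)² - 4·(17) = -4 < 0, so r = -4 ± i.
Hence u_h = C1*cos(x)*exp(-4*x) + C2*exp(-4*x)*sin(x).
For the particular solution try u_p = A0 + A1*x. Substituting and matching coefficients of each power of x gives A0 = -3/289, A1 = -6/17, so u_p = -3/289 - 6*x/17.

u = -3/289 - 6*x/17 + C1*cos(x)*exp(-4*x) + C2*exp(-4*x)*sin(x)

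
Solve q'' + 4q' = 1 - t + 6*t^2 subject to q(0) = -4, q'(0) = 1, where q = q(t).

Characteristic equation r² + 4r = 0 factors as (r + 4)r = 0, so r = -4, 0.
Hence q_h = C1*exp(-4*t) + C2.
Since 0 is a characteristic root (multiplicity 1), multiply the polynomial trial by t: try q_p = t*(A0 + A1*t + A2*t^2). Substituting and matching coefficients of each power of t gives A0 = 1/2, A1 = -1/2, A2 = 1/2, so q_p = t/2 + t^3/2 - t^2/2.
General solution: q = C2 + t/2 + t^3/2 - t^2/2 + C1*exp(-4*t).
Apply the initial conditions: q(0) = C1 + C2 = -4 and q'(0) = 1/2 - 4*C1 = 1. Solving gives C1 = -1/8, C2 = -31/8.

q = -31/8 + t/2 + t**3/2 - t**2/2 - exp(-4*t)/8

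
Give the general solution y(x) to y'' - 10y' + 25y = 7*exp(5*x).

y = C1*exp(5*x) + 7*x**2*exp(5*x)/2 + C2*x*exp(5*x)

Characteristic equation r² - 10r + 25 = 0 has discriminant (-10)² - 4·(25) = 0, so r = 5 is a repeated root.
Hence y_h = (C1 + C2*x)*exp(5*x).
Since exp(5*x) solves the homogeneous equation (r = 5 is a root of multiplicity 2), multiply the trial by x^2. Try y_p = A*x^2*exp(5*x). Substituting into the equation and dividing by exp(5*x) gives A = 7/2, so y_p = 7*x^2*exp(5*x)/2.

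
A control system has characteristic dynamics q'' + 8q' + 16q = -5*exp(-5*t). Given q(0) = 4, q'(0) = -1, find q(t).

Characteristic equation r² + 8r + 16 = 0 has discriminant (8)² - 4·(16) = 0, so r = -4 is a repeated root.
Hence q_h = (C1 + C2*t)*exp(-4*t).
Try q_p = A*exp(-5*t). Substituting into the equation and dividing by exp(-5*t) gives A = -5, so q_p = -5*exp(-5*t).
General solution: q = -5*exp(-5*t) + C1*exp(-4*t) + C2*t*exp(-4*t).
Apply the initial conditions: q(0) = -5 + C1 = 4 and q'(0) = 25 + C2 - 4*C1 = -1. Solving gives C1 = 9, C2 = 10.

q = -5*exp(-5*t) + 9*exp(-4*t) + 10*t*exp(-4*t)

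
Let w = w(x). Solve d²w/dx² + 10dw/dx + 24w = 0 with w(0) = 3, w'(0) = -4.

w = -4*exp(-6*x) + 7*exp(-4*x)

Characteristic equation r² + 10r + 24 = 0 factors as (r + 6)(r + 4) = 0, so r = -6, -4.
Hence w_h = C1*exp(-6*x) + C2*exp(-4*x).
Apply the initial conditions: w(0) = C1 + C2 = 3 and w'(0) = -6*C1 - 4*C2 = -4. Solving gives C1 = -4, C2 = 7.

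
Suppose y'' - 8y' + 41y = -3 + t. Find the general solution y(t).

Characteristic equation r² - 8r + 41 = 0 has discriminant (-8)² - 4·(41) = -100 < 0, so r = 4 ± 5i.
Hence y_h = C1*cos(5*t)*exp(4*t) + C2*exp(4*t)*sin(5*t).
For the particular solution try y_p = A0 + A1*t. Substituting and matching coefficients of each power of t gives A0 = -115/1681, A1 = 1/41, so y_p = -115/1681 + t/41.

y = -115/1681 + t/41 + C1*cos(5*t)*exp(4*t) + C2*exp(4*t)*sin(5*t)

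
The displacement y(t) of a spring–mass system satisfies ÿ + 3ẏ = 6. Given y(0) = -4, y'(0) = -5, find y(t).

y = -19/3 + 2*t + 7*exp(-3*t)/3

Characteristic equation r² + 3r = 0 factors as (r + 3)r = 0, so r = -3, 0.
Hence y_h = C1*exp(-3*t) + C2.
Since 0 is a characteristic root (multiplicity 1), multiply the polynomial trial by t: try y_p = A0*t. Substituting and matching coefficients of each power of t gives A0 = 2, so y_p = 2*t.
General solution: y = C2 + 2*t + C1*exp(-3*t).
Apply the initial conditions: y(0) = C1 + C2 = -4 and y'(0) = 2 - 3*C1 = -5. Solving gives C1 = 7/3, C2 = -19/3.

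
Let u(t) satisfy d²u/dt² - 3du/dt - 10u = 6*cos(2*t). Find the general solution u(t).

u = -21*cos(2*t)/58 - 9*sin(2*t)/58 + C1*exp(-2*t) + C2*exp(5*t)

Characteristic equation r² - 3r - 10 = 0 factors as (r + 2)(r - 5) = 0, so r = -2, 5.
Hence u_h = C1*exp(-2*t) + C2*exp(5*t).
Try u_p = A*cos(2*t) + B*sin(2*t). Substituting and equating the coefficients of cos(2t) and sin(2t) gives A = -21/58, B = -9/58, so u_p = -21*cos(2*t)/58 - 9*sin(2*t)/58.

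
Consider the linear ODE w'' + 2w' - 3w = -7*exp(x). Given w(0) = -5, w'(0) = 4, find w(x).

w = -43*exp(-3*x)/16 - 37*exp(x)/16 - 7*x*exp(x)/4

Characteristic equation r² + 2r - 3 = 0 factors as (r + 3)(r - 1) = 0, so r = -3, 1.
Hence w_h = C1*exp(-3*x) + C2*exp(x).
Since exp(x) solves the homogeneous equation (r = 1 is a root of multiplicity 1), multiply the trial by x. Try w_p = A*x*exp(x). Substituting into the equation and dividing by exp(x) gives A = -7/4, so w_p = -7*x*exp(x)/4.
General solution: w = C1*exp(-3*x) + C2*exp(x) - 7*x*exp(x)/4.
Apply the initial conditions: w(0) = C1 + C2 = -5 and w'(0) = -7/4 + C2 - 3*C1 = 4. Solving gives C1 = -43/16, C2 = -37/16.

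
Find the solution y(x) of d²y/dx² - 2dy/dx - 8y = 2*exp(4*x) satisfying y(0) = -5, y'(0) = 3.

y = -34*exp(-2*x)/9 - 11*exp(4*x)/9 + x*exp(4*x)/3

Characteristic equation r² - 2r - 8 = 0 factors as (r + 2)(r - 4) = 0, so r = -2, 4.
Hence y_h = C1*exp(-2*x) + C2*exp(4*x).
Since exp(4*x) solves the homogeneous equation (r = 4 is a root of multiplicity 1), multiply the trial by x. Try y_p = A*x*exp(4*x). Substituting into the equation and dividing by exp(4*x) gives A = 1/3, so y_p = x*exp(4*x)/3.
General solution: y = C1*exp(-2*x) + C2*exp(4*x) + x*exp(4*x)/3.
Apply the initial conditions: y(0) = C1 + C2 = -5 and y'(0) = 1/3 - 2*C1 + 4*C2 = 3. Solving gives C1 = -34/9, C2 = -11/9.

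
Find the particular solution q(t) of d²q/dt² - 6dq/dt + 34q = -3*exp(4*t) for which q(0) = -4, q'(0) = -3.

q = -3*exp(4*t)/26 - 101*cos(5*t)*exp(3*t)/26 + 237*exp(3*t)*sin(5*t)/130

Characteristic equation r² - 6r + 34 = 0 has discriminant (-6)² - 4·(34) = -100 < 0, so r = 3 ± 5i.
Hence q_h = C1*cos(5*t)*exp(3*t) + C2*exp(3*t)*sin(5*t).
Try q_p = A*exp(4*t). Substituting into the equation and dividing by exp(4*t) gives A = -3/26, so q_p = -3*exp(4*t)/26.
General solution: q = -3*exp(4*t)/26 + C1*cos(5*t)*exp(3*t) + C2*exp(3*t)*sin(5*t).
Apply the initial conditions: q(0) = -3/26 + C1 = -4 and q'(0) = -6/13 + 3*C1 + 5*C2 = -3. Solving gives C1 = -101/26, C2 = 237/130.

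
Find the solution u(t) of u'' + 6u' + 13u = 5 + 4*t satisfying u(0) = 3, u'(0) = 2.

Characteristic equation r² + 6r + 13 = 0 has discriminant (6)² - 4·(13) = -16 < 0, so r = -3 ± 2i.
Hence u_h = C1*cos(2*t)*exp(-3*t) + C2*exp(-3*t)*sin(2*t).
For the particular solution try u_p = A0 + A1*t. Substituting and matching coefficients of each power of t gives A0 = 41/169, A1 = 4/13, so u_p = 41/169 + 4*t/13.
General solution: u = 41/169 + 4*t/13 + C1*cos(2*t)*exp(-3*t) + C2*exp(-3*t)*sin(2*t).
Apply the initial conditions: u(0) = 41/169 + C1 = 3 and u'(0) = 4/13 - 3*C1 + 2*C2 = 2. Solving gives C1 = 466/169, C2 = 842/169.

u = 41/169 + 4*t/13 + 466*cos(2*t)*exp(-3*t)/169 + 842*exp(-3*t)*sin(2*t)/169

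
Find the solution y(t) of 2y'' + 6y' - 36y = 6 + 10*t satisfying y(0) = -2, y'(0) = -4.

Divide through by 2: y'' + 3y' - 18y = 3 + 5*t.
Characteristic equation r² + 3r - 18 = 0 factors as (r + 6)(r - 3) = 0, so r = -6, 3.
Hence y_h = C1*exp(-6*t) + C2*exp(3*t).
For the particular solution try y_p = A0 + A1*t. Substituting and matching coefficients of each power of t gives A0 = -23/108, A1 = -5/18, so y_p = -23/108 - 5*t/18.
General solution: y = -23/108 - 5*t/18 + C1*exp(-6*t) + C2*exp(3*t).
Apply the initial conditions: y(0) = -23/108 + C1 + C2 = -2 and y'(0) = -5/18 - 6*C1 + 3*C2 = -4. Solving gives C1 = -59/324, C2 = -130/81.

y = -23/108 - 130*exp(3*t)/81 - 59*exp(-6*t)/324 - 5*t/18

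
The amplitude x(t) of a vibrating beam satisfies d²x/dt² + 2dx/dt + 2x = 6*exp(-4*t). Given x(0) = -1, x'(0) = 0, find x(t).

Characteristic equation r² + 2r + 2 = 0 has discriminant (2)² - 4·(2) = -4 < 0, so r = -1 ± i.
Hence x_h = C1*cos(t)*exp(-t) + C2*exp(-t)*sin(t).
Try x_p = A*exp(-4*t). Substituting into the equation and dividing by exp(-4*t) gives A = 3/5, so x_p = 3*exp(-4*t)/5.
General solution: x = 3*exp(-4*t)/5 + C1*cos(t)*exp(-t) + C2*exp(-t)*sin(t).
Apply the initial conditions: x(0) = 3/5 + C1 = -1 and x'(0) = -12/5 + C2 - C1 = 0. Solving gives C1 = -8/5, C2 = 4/5.

x = 3*exp(-4*t)/5 - 8*cos(t)*exp(-t)/5 + 4*exp(-t)*sin(t)/5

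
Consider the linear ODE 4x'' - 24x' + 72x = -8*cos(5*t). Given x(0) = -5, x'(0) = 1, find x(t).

x = 14*cos(5*t)/949 + 60*sin(5*t)/949 - 4759*cos(3*t)*exp(3*t)/949 + 14926*exp(3*t)*sin(3*t)/2847

Divide through by 4: x'' - 6x' + 18x = -2*cos(5*t).
Characteristic equation r² - 6r + 18 = 0 has discriminant (-6)² - 4·(18) = -36 < 0, so r = 3 ± 3i.
Hence x_h = C1*cos(3*t)*exp(3*t) + C2*exp(3*t)*sin(3*t).
Try x_p = A*cos(5*t) + B*sin(5*t). Substituting and equating the coefficients of cos(5t) and sin(5t) gives A = 14/949, B = 60/949, so x_p = 14*cos(5*t)/949 + 60*sin(5*t)/949.
General solution: x = 14*cos(5*t)/949 + 60*sin(5*t)/949 + C1*cos(3*t)*exp(3*t) + C2*exp(3*t)*sin(3*t).
Apply the initial conditions: x(0) = 14/949 + C1 = -5 and x'(0) = 300/949 + 3*C1 + 3*C2 = 1. Solving gives C1 = -4759/949, C2 = 14926/2847.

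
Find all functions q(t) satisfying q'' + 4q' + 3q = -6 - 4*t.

q = -2/9 - 4*t/3 + C1*exp(-t) + C2*exp(-3*t)

Characteristic equation r² + 4r + 3 = 0 factors as (r + 1)(r + 3) = 0, so r = -1, -3.
Hence q_h = C1*exp(-t) + C2*exp(-3*t).
For the particular solution try q_p = A0 + A1*t. Substituting and matching coefficients of each power of t gives A0 = -2/9, A1 = -4/3, so q_p = -2/9 - 4*t/3.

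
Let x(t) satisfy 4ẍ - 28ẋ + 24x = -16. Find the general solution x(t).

x = -2/3 + C1*exp(t) + C2*exp(6*t)

Divide through by 4: x'' - 7x' + 6x = -4.
Characteristic equation r² - 7r + 6 = 0 factors as (r - 1)(r - 6) = 0, so r = 1, 6.
Hence x_h = C1*exp(t) + C2*exp(6*t).
For the particular solution try x_p = A0. Substituting and matching coefficients of each power of t gives A0 = -2/3, so x_p = -2/3.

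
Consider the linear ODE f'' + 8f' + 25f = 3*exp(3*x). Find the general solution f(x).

f = 3*exp(3*x)/58 + C1*cos(3*x)*exp(-4*x) + C2*exp(-4*x)*sin(3*x)

Characteristic equation r² + 8r + 25 = 0 has discriminant (8)² - 4·(25) = -36 < 0, so r = -4 ± 3i.
Hence f_h = C1*cos(3*x)*exp(-4*x) + C2*exp(-4*x)*sin(3*x).
Try f_p = A*exp(3*x). Substituting into the equation and dividing by exp(3*x) gives A = 3/58, so f_p = 3*exp(3*x)/58.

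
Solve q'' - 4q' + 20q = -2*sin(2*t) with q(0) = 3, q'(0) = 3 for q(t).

Characteristic equation r² - 4r + 20 = 0 has discriminant (-4)² - 4·(20) = -64 < 0, so r = 2 ± 4i.
Hence q_h = C1*cos(4*t)*exp(2*t) + C2*exp(2*t)*sin(4*t).
Try q_p = A*cos(2*t) + B*sin(2*t). Substituting and equating the coefficients of cos(2t) and sin(2t) gives A = -1/20, B = -1/10, so q_p = -sin(2*t)/10 - cos(2*t)/20.
General solution: q = -sin(2*t)/10 - cos(2*t)/20 + C1*cos(4*t)*exp(2*t) + C2*exp(2*t)*sin(4*t).
Apply the initial conditions: q(0) = -1/20 + C1 = 3 and q'(0) = -1/5 + 2*C1 + 4*C2 = 3. Solving gives C1 = 61/20, C2 = -29/40.

q = -sin(2*t)/10 - cos(2*t)/20 - 29*exp(2*t)*sin(4*t)/40 + 61*cos(4*t)*exp(2*t)/20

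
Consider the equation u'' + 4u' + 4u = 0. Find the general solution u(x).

u = C1*exp(-2*x) + C2*x*exp(-2*x)

Characteristic equation r² + 4r + 4 = 0 has discriminant (4)² - 4·(4) = 0, so r = -2 is a repeated root.
Hence u_h = (C1 + C2*x)*exp(-2*x).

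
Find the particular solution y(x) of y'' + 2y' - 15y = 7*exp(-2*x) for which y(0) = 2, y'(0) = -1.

Characteristic equation r² + 2r - 15 = 0 factors as (r - 3)(r + 5) = 0, so r = 3, -5.
Hence y_h = C1*exp(3*x) + C2*exp(-5*x).
Try y_p = A*exp(-2*x). Substituting into the equation and dividing by exp(-2*x) gives A = -7/15, so y_p = -7*exp(-2*x)/15.
General solution: y = -7*exp(-2*x)/15 + C1*exp(3*x) + C2*exp(-5*x).
Apply the initial conditions: y(0) = -7/15 + C1 + C2 = 2 and y'(0) = 14/15 - 5*C2 + 3*C1 = -1. Solving gives C1 = 13/10, C2 = 7/6.

y = -7*exp(-2*x)/15 + 7*exp(-5*x)/6 + 13*exp(3*x)/10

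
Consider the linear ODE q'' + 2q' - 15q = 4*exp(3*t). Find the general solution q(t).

q = C1*exp(-5*t) + C2*exp(3*t) + t*exp(3*t)/2

Characteristic equation r² + 2r - 15 = 0 factors as (r + 5)(r - 3) = 0, so r = -5, 3.
Hence q_h = C1*exp(-5*t) + C2*exp(3*t).
Since exp(3*t) solves the homogeneous equation (r = 3 is a root of multiplicity 1), multiply the trial by t. Try q_p = A*t*exp(3*t). Substituting into the equation and dividing by exp(3*t) gives A = 1/2, so q_p = t*exp(3*t)/2.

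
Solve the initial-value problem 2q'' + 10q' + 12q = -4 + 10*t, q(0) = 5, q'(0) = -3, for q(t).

q = -37/36 - 74*exp(-3*t)/9 + 5*t/6 + 57*exp(-2*t)/4

Divide through by 2: q'' + 5q' + 6q = -2 + 5*t.
Characteristic equation r² + 5r + 6 = 0 factors as (r + 2)(r + 3) = 0, so r = -2, -3.
Hence q_h = C1*exp(-2*t) + C2*exp(-3*t).
For the particular solution try q_p = A0 + A1*t. Substituting and matching coefficients of each power of t gives A0 = -37/36, A1 = 5/6, so q_p = -37/36 + 5*t/6.
General solution: q = -37/36 + 5*t/6 + C1*exp(-2*t) + C2*exp(-3*t).
Apply the initial conditions: q(0) = -37/36 + C1 + C2 = 5 and q'(0) = 5/6 - 3*C2 - 2*C1 = -3. Solving gives C1 = 57/4, C2 = -74/9.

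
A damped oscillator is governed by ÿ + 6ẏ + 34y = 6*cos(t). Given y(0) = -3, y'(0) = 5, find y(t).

Characteristic equation r² + 6r + 34 = 0 has discriminant (6)² - 4·(34) = -100 < 0, so r = -3 ± 5i.
Hence y_h = C1*cos(5*t)*exp(-3*t) + C2*exp(-3*t)*sin(5*t).
Try y_p = A*cos(t) + B*sin(t). Substituting and equating the coefficients of cos(t) and sin(t) gives A = 22/125, B = 4/125, so y_p = 4*sin(t)/125 + 22*cos(t)/125.
General solution: y = 4*sin(t)/125 + 22*cos(t)/125 + C1*cos(5*t)*exp(-3*t) + C2*exp(-3*t)*sin(5*t).
Apply the initial conditions: y(0) = 22/125 + C1 = -3 and y'(0) = 4/125 - 3*C1 + 5*C2 = 5. Solving gives C1 = -397/125, C2 = -114/125.

y = 4*sin(t)/125 + 22*cos(t)/125 - 397*cos(5*t)*exp(-3*t)/125 - 114*exp(-3*t)*sin(5*t)/125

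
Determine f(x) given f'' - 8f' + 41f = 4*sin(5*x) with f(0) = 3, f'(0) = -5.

f = sin(5*x)/29 + 5*cos(5*x)/58 - 488*exp(4*x)*sin(5*x)/145 + 169*cos(5*x)*exp(4*x)/58

Characteristic equation r² - 8r + 41 = 0 has discriminant (-8)² - 4·(41) = -100 < 0, so r = 4 ± 5i.
Hence f_h = C1*cos(5*x)*exp(4*x) + C2*exp(4*x)*sin(5*x).
Try f_p = A*cos(5*x) + B*sin(5*x). Substituting and equating the coefficients of cos(5x) and sin(5x) gives A = 5/58, B = 1/29, so f_p = sin(5*x)/29 + 5*cos(5*x)/58.
General solution: f = sin(5*x)/29 + 5*cos(5*x)/58 + C1*cos(5*x)*exp(4*x) + C2*exp(4*x)*sin(5*x).
Apply the initial conditions: f(0) = 5/58 + C1 = 3 and f'(0) = 5/29 + 4*C1 + 5*C2 = -5. Solving gives C1 = 169/58, C2 = -488/145.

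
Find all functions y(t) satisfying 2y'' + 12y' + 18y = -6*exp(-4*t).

y = -3*exp(-4*t) + C1*exp(-3*t) + C2*t*exp(-3*t)

Divide through by 2: y'' + 6y' + 9y = -3*exp(-4*t).
Characteristic equation r² + 6r + 9 = 0 has discriminant (6)² - 4·(9) = 0, so r = -3 is a repeated root.
Hence y_h = (C1 + C2*t)*exp(-3*t).
Try y_p = A*exp(-4*t). Substituting into the equation and dividing by exp(-4*t) gives A = -3, so y_p = -3*exp(-4*t).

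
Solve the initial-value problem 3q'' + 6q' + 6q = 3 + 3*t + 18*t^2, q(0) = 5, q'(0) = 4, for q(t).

Divide through by 3: q'' + 2q' + 2q = 1 + t + 6*t^2.
Characteristic equation r² + 2r + 2 = 0 has discriminant (2)² - 4·(2) = -4 < 0, so r = -1 ± i.
Hence q_h = C1*cos(t)*exp(-t) + C2*exp(-t)*sin(t).
For the particular solution try q_p = A0 + A1*t + A2*t^2. Substituting and matching coefficients of each power of t gives A0 = 3, A1 = -11/2, A2 = 3, so q_p = 3 + 3*t^2 - 11*t/2.
General solution: q = 3 + 3*t^2 - 11*t/2 + C1*cos(t)*exp(-t) + C2*exp(-t)*sin(t).
Apply the initial conditions: q(0) = 3 + C1 = 5 and q'(0) = -11/2 + C2 - C1 = 4. Solving gives C1 = 2, C2 = 23/2.

q = 3 + 3*t**2 - 11*t/2 + 2*cos(t)*exp(-t) + 23*exp(-t)*sin(t)/2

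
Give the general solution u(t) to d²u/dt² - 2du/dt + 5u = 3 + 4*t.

u = 23/25 + 4*t/5 + C1*cos(2*t)*exp(t) + C2*exp(t)*sin(2*t)

Characteristic equation r² - 2r + 5 = 0 has discriminant (-2)² - 4·(5) = -16 < 0, so r = 1 ± 2i.
Hence u_h = C1*cos(2*t)*exp(t) + C2*exp(t)*sin(2*t).
For the particular solution try u_p = A0 + A1*t. Substituting and matching coefficients of each power of t gives A0 = 23/25, A1 = 4/5, so u_p = 23/25 + 4*t/5.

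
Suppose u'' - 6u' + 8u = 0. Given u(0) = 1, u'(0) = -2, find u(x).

u = -2*exp(4*x) + 3*exp(2*x)

Characteristic equation r² - 6r + 8 = 0 factors as (r - 4)(r - 2) = 0, so r = 4, 2.
Hence u_h = C1*exp(4*x) + C2*exp(2*x).
Apply the initial conditions: u(0) = C1 + C2 = 1 and u'(0) = 2*C2 + 4*C1 = -2. Solving gives C1 = -2, C2 = 3.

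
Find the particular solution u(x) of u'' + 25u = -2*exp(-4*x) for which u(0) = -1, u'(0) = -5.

Characteristic equation r² + 25 = 0 has discriminant (0)² - 4·(25) = -100 < 0, so r = ± 5i.
Hence u_h = C1*cos(5*x) + C2*sin(5*x).
Try u_p = A*exp(-4*x). Substituting into the equation and dividing by exp(-4*x) gives A = -2/41, so u_p = -2*exp(-4*x)/41.
General solution: u = -2*exp(-4*x)/41 + C1*cos(5*x) + C2*sin(5*x).
Apply the initial conditions: u(0) = -2/41 + C1 = -1 and u'(0) = 8/41 + 5*C2 = -5. Solving gives C1 = -39/41, C2 = -213/205.

u = -213*sin(5*x)/205 - 39*cos(5*x)/41 - 2*exp(-4*x)/41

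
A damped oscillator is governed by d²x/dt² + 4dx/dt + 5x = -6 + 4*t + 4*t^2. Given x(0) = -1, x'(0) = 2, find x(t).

x = -142/125 - 12*t/25 + 4*t**2/5 + 17*cos(t)*exp(-2*t)/125 + 344*exp(-2*t)*sin(t)/125

Characteristic equation r² + 4r + 5 = 0 has discriminant (4)² - 4·(5) = -4 < 0, so r = -2 ± i.
Hence x_h = C1*cos(t)*exp(-2*t) + C2*exp(-2*t)*sin(t).
For the particular solution try x_p = A0 + A1*t + A2*t^2. Substituting and matching coefficients of each power of t gives A0 = -142/125, A1 = -12/25, A2 = 4/5, so x_p = -142/125 - 12*t/25 + 4*t^2/5.
General solution: x = -142/125 - 12*t/25 + 4*t^2/5 + C1*cos(t)*exp(-2*t) + C2*exp(-2*t)*sin(t).
Apply the initial conditions: x(0) = -142/125 + C1 = -1 and x'(0) = -12/25 + C2 - 2*C1 = 2. Solving gives C1 = 17/125, C2 = 344/125.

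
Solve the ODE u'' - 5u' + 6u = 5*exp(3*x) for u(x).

Characteristic equation r² - 5r + 6 = 0 factors as (r - 3)(r - 2) = 0, so r = 3, 2.
Hence u_h = C1*exp(3*x) + C2*exp(2*x).
Since exp(3*x) solves the homogeneous equation (r = 3 is a root of multiplicity 1), multiply the trial by x. Try u_p = A*x*exp(3*x). Substituting into the equation and dividing by exp(3*x) gives A = 5, so u_p = 5*x*exp(3*x).

u = C1*exp(3*x) + C2*exp(2*x) + 5*x*exp(3*x)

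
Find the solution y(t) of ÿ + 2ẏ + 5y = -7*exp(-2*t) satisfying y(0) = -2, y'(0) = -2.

y = -7*exp(-2*t)/5 - 27*exp(-t)*sin(2*t)/10 - 3*cos(2*t)*exp(-t)/5

Characteristic equation r² + 2r + 5 = 0 has discriminant (2)² - 4·(5) = -16 < 0, so r = -1 ± 2i.
Hence y_h = C1*cos(2*t)*exp(-t) + C2*exp(-t)*sin(2*t).
Try y_p = A*exp(-2*t). Substituting into the equation and dividing by exp(-2*t) gives A = -7/5, so y_p = -7*exp(-2*t)/5.
General solution: y = -7*exp(-2*t)/5 + C1*cos(2*t)*exp(-t) + C2*exp(-t)*sin(2*t).
Apply the initial conditions: y(0) = -7/5 + C1 = -2 and y'(0) = 14/5 - C1 + 2*C2 = -2. Solving gives C1 = -3/5, C2 = -27/10.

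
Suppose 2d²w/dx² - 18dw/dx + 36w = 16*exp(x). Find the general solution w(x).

w = 4*exp(x)/5 + C1*exp(6*x) + C2*exp(3*x)

Divide through by 2: w'' - 9w' + 18w = 8*exp(x).
Characteristic equation r² - 9r + 18 = 0 factors as (r - 6)(r - 3) = 0, so r = 6, 3.
Hence w_h = C1*exp(6*x) + C2*exp(3*x).
Try w_p = A*exp(x). Substituting into the equation and dividing by exp(x) gives A = 4/5, so w_p = 4*exp(x)/5.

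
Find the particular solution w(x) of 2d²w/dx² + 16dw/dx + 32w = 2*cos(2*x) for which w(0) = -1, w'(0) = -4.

w = -103*exp(-4*x)/100 + sin(2*x)/25 + 3*cos(2*x)/100 - 41*x*exp(-4*x)/5

Divide through by 2: w'' + 8w' + 16w = cos(2*x).
Characteristic equation r² + 8r + 16 = 0 has discriminant (8)² - 4·(16) = 0, so r = -4 is a repeated root.
Hence w_h = (C1 + C2*x)*exp(-4*x).
Try w_p = A*cos(2*x) + B*sin(2*x). Substituting and equating the coefficients of cos(2x) and sin(2x) gives A = 3/100, B = 1/25, so w_p = sin(2*x)/25 + 3*cos(2*x)/100.
General solution: w = sin(2*x)/25 + 3*cos(2*x)/100 + C1*exp(-4*x) + C2*x*exp(-4*x).
Apply the initial conditions: w(0) = 3/100 + C1 = -1 and w'(0) = 2/25 + C2 - 4*C1 = -4. Solving gives C1 = -103/100, C2 = -41/5.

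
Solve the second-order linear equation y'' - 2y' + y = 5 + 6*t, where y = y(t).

Characteristic equation r² - 2r + 1 = 0 has discriminant (-2)² - 4·(1) = 0, so r = 1 is a repeated root.
Hence y_h = (C1 + C2*t)*exp(t).
For the particular solution try y_p = A0 + A1*t. Substituting and matching coefficients of each power of t gives A0 = 17, A1 = 6, so y_p = 17 + 6*t.

y = 17 + 6*t + C1*exp(t) + C2*t*exp(t)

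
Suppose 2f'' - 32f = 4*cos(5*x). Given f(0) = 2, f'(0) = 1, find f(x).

Divide through by 2: f'' - 16f = 2*cos(5*x).
Characteristic equation r² - 16 = 0 factors as (r + 4)(r - 4) = 0, so r = -4, 4.
Hence f_h = C1*exp(-4*x) + C2*exp(4*x).
Try f_p = A*cos(5*x) + B*sin(5*x). Substituting and equating the coefficients of cos(5x) and sin(5x) gives A = -2/41, B = 0, so f_p = -2*cos(5*x)/41.
General solution: f = -2*cos(5*x)/41 + C1*exp(-4*x) + C2*exp(4*x).
Apply the initial conditions: f(0) = -2/41 + C1 + C2 = 2 and f'(0) = -4*C1 + 4*C2 = 1. Solving gives C1 = 295/328, C2 = 377/328.

f = -2*cos(5*x)/41 + 295*exp(-4*x)/328 + 377*exp(4*x)/328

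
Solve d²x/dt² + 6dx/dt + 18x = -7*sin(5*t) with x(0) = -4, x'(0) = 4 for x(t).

x = 49*sin(5*t)/949 + 210*cos(5*t)/949 - 8467*exp(-3*t)*sin(3*t)/2847 - 4006*cos(3*t)*exp(-3*t)/949

Characteristic equation r² + 6r + 18 = 0 has discriminant (6)² - 4·(18) = -36 < 0, so r = -3 ± 3i.
Hence x_h = C1*cos(3*t)*exp(-3*t) + C2*exp(-3*t)*sin(3*t).
Try x_p = A*cos(5*t) + B*sin(5*t). Substituting and equating the coefficients of cos(5t) and sin(5t) gives A = 210/949, B = 49/949, so x_p = 49*sin(5*t)/949 + 210*cos(5*t)/949.
General solution: x = 49*sin(5*t)/949 + 210*cos(5*t)/949 + C1*cos(3*t)*exp(-3*t) + C2*exp(-3*t)*sin(3*t).
Apply the initial conditions: x(0) = 210/949 + C1 = -4 and x'(0) = 245/949 - 3*C1 + 3*C2 = 4. Solving gives C1 = -4006/949, C2 = -8467/2847.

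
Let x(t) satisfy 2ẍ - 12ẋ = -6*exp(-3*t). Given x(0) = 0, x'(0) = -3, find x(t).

x = 2/3 - 5*exp(6*t)/9 - exp(-3*t)/9

Divide through by 2: x'' - 6x' = -3*exp(-3*t).
Characteristic equation r² - 6r = 0 factors as (r - 6)r = 0, so r = 6, 0.
Hence x_h = C1*exp(6*t) + C2.
Try x_p = A*exp(-3*t). Substituting into the equation and dividing by exp(-3*t) gives A = -1/9, so x_p = -exp(-3*t)/9.
General solution: x = C2 - exp(-3*t)/9 + C1*exp(6*t).
Apply the initial conditions: x(0) = -1/9 + C1 + C2 = 0 and x'(0) = 1/3 + 6*C1 = -3. Solving gives C1 = -5/9, C2 = 2/3.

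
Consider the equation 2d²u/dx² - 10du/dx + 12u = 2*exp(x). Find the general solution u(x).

Divide through by 2: u'' - 5u' + 6u = exp(x).
Characteristic equation r² - 5r + 6 = 0 factors as (r - 3)(r - 2) = 0, so r = 3, 2.
Hence u_h = C1*exp(3*x) + C2*exp(2*x).
Try u_p = A*exp(x). Substituting into the equation and dividing by exp(x) gives A = 1/2, so u_p = exp(x)/2.

u = exp(x)/2 + C1*exp(3*x) + C2*exp(2*x)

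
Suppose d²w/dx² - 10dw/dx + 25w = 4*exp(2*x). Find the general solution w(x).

Characteristic equation r² - 10r + 25 = 0 has discriminant (-10)² - 4·(25) = 0, so r = 5 is a repeated root.
Hence w_h = (C1 + C2*x)*exp(5*x).
Try w_p = A*exp(2*x). Substituting into the equation and dividing by exp(2*x) gives A = 4/9, so w_p = 4*exp(2*x)/9.

w = 4*exp(2*x)/9 + C1*exp(5*x) + C2*x*exp(5*x)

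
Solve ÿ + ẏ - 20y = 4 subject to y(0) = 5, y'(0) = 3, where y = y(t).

y = -1/5 + 29*exp(4*t)/9 + 89*exp(-5*t)/45

Characteristic equation r² + r - 20 = 0 factors as (r + 5)(r - 4) = 0, so r = -5, 4.
Hence y_h = C1*exp(-5*t) + C2*exp(4*t).
For the particular solution try y_p = A0. Substituting and matching coefficients of each power of t gives A0 = -1/5, so y_p = -1/5.
General solution: y = -1/5 + C1*exp(-5*t) + C2*exp(4*t).
Apply the initial conditions: y(0) = -1/5 + C1 + C2 = 5 and y'(0) = -5*C1 + 4*C2 = 3. Solving gives C1 = 89/45, C2 = 29/9.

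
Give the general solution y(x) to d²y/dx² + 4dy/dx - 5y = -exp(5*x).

Characteristic equation r² + 4r - 5 = 0 factors as (r + 5)(r - 1) = 0, so r = -5, 1.
Hence y_h = C1*exp(-5*x) + C2*exp(x).
Try y_p = A*exp(5*x). Substituting into the equation and dividing by exp(5*x) gives A = -1/40, so y_p = -exp(5*x)/40.

y = -exp(5*x)/40 + C1*exp(-5*x) + C2*exp(x)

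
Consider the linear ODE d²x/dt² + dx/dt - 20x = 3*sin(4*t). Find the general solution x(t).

Characteristic equation r² + r - 20 = 0 factors as (r - 4)(r + 5) = 0, so r = 4, -5.
Hence x_h = C1*exp(4*t) + C2*exp(-5*t).
Try x_p = A*cos(4*t) + B*sin(4*t). Substituting and equating the coefficients of cos(4t) and sin(4t) gives A = -3/328, B = -27/328, so x_p = -27*sin(4*t)/328 - 3*cos(4*t)/328.

x = -27*sin(4*t)/328 - 3*cos(4*t)/328 + C1*exp(4*t) + C2*exp(-5*t)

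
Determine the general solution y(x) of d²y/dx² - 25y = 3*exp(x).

y = -exp(x)/8 + C1*exp(-5*x) + C2*exp(5*x)

Characteristic equation r² - 25 = 0 factors as (r + 5)(r - 5) = 0, so r = -5, 5.
Hence y_h = C1*exp(-5*x) + C2*exp(5*x).
Try y_p = A*exp(x). Substituting into the equation and dividing by exp(x) gives A = -1/8, so y_p = -exp(x)/8.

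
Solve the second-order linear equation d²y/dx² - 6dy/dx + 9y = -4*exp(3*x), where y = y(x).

Characteristic equation r² - 6r + 9 = 0 has discriminant (-6)² - 4·(9) = 0, so r = 3 is a repeated root.
Hence y_h = (C1 + C2*x)*exp(3*x).
Since exp(3*x) solves the homogeneous equation (r = 3 is a root of multiplicity 2), multiply the trial by x^2. Try y_p = A*x^2*exp(3*x). Substituting into the equation and dividing by exp(3*x) gives A = -2, so y_p = -2*x^2*exp(3*x).

y = C1*exp(3*x) - 2*x**2*exp(3*x) + C2*x*exp(3*x)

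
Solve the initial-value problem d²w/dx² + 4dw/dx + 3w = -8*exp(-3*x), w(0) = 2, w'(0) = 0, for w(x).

w = 4*x*exp(-3*x) + exp(-x) + exp(-3*x)

Characteristic equation r² + 4r + 3 = 0 factors as (r + 1)(r + 3) = 0, so r = -1, -3.
Hence w_h = C1*exp(-x) + C2*exp(-3*x).
Since exp(-3*x) solves the homogeneous equation (r = -3 is a root of multiplicity 1), multiply the trial by x. Try w_p = A*x*exp(-3*x). Substituting into the equation and dividing by exp(-3*x) gives A = 4, so w_p = 4*x*exp(-3*x).
General solution: w = C1*exp(-x) + C2*exp(-3*x) + 4*x*exp(-3*x).
Apply the initial conditions: w(0) = C1 + C2 = 2 and w'(0) = 4 - C1 - 3*C2 = 0. Solving gives C1 = 1, C2 = 1.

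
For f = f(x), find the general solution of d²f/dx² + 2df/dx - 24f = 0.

f = C1*exp(-6*x) + C2*exp(4*x)

Characteristic equation r² + 2r - 24 = 0 factors as (r + 6)(r - 4) = 0, so r = -6, 4.
Hence f_h = C1*exp(-6*x) + C2*exp(4*x).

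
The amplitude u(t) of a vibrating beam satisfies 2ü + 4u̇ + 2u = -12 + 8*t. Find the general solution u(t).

Divide through by 2: u'' + 2u' + u = -6 + 4*t.
Characteristic equation r² + 2r + 1 = 0 has discriminant (2)² - 4·(1) = 0, so r = -1 is a repeated root.
Hence u_h = (C1 + C2*t)*exp(-t).
For the particular solution try u_p = A0 + A1*t. Substituting and matching coefficients of each power of t gives A0 = -14, A1 = 4, so u_p = -14 + 4*t.

u = -14 + 4*t + C1*exp(-t) + C2*t*exp(-t)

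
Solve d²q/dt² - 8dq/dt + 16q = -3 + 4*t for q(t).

Characteristic equation r² - 8r + 16 = 0 has discriminant (-8)² - 4·(16) = 0, so r = 4 is a repeated root.
Hence q_h = (C1 + C2*t)*exp(4*t).
For the particular solution try q_p = A0 + A1*t. Substituting and matching coefficients of each power of t gives A0 = -1/16, A1 = 1/4, so q_p = -1/16 + t/4.

q = -1/16 + t/4 + C1*exp(4*t) + C2*t*exp(4*t)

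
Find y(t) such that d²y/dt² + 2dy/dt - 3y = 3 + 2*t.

y = -13/9 - 2*t/3 + C1*exp(t) + C2*exp(-3*t)

Characteristic equation r² + 2r - 3 = 0 factors as (r - 1)(r + 3) = 0, so r = 1, -3.
Hence y_h = C1*exp(t) + C2*exp(-3*t).
For the particular solution try y_p = A0 + A1*t. Substituting and matching coefficients of each power of t gives A0 = -13/9, A1 = -2/3, so y_p = -13/9 - 2*t/3.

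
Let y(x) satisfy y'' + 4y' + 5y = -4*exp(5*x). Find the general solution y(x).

Characteristic equation r² + 4r + 5 = 0 has discriminant (4)² - 4·(5) = -4 < 0, so r = -2 ± i.
Hence y_h = C1*cos(x)*exp(-2*x) + C2*exp(-2*x)*sin(x).
Try y_p = A*exp(5*x). Substituting into the equation and dividing by exp(5*x) gives A = -2/25, so y_p = -2*exp(5*x)/25.

y = -2*exp(5*x)/25 + C1*cos(x)*exp(-2*x) + C2*exp(-2*x)*sin(x)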